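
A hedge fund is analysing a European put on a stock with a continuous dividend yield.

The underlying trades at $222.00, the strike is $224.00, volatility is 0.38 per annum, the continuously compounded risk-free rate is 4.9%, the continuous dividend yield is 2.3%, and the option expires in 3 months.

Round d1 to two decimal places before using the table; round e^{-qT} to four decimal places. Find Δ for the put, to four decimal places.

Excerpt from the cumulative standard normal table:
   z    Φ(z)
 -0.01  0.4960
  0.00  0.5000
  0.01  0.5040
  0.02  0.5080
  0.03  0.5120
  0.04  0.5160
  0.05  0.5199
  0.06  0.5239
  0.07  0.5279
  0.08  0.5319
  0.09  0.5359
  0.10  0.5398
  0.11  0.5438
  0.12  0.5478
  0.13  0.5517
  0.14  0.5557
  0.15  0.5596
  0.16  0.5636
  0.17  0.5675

-0.4654

σ√T = 0.38·√0.25 = 0.1900
d₁ = [ln(222/224) + (0.049 − 0.023 + 0.38²/2)·0.25] / 0.1900 = [-0.0090 + 0.0246] / 0.1900 = 0.0820 ≈ 0.08
N(d₁) = N(0.08) = 0.5319
Δ_put = e^(−qT)·(N(d₁) − 1) = 0.9943·(0.5319 − 1) = -0.4654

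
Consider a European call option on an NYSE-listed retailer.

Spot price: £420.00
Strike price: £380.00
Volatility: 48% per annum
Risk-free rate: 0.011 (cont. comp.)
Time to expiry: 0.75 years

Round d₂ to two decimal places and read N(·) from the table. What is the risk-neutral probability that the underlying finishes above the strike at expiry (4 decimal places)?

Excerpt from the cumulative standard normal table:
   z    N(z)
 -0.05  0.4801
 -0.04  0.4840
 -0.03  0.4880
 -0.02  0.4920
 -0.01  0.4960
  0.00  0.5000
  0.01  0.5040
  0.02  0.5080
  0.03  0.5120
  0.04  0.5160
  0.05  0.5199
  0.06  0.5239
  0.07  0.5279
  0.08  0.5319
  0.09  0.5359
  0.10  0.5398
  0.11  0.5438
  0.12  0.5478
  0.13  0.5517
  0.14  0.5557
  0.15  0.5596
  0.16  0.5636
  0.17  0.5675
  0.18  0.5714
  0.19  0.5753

σ√T = 0.48·√0.75 = 0.4157
d₁ = [ln(420/380) + (0.011 + 0.48²/2)·0.75] / 0.4157 = [0.1001 + 0.0947] / 0.4157 = 0.4685 ≈ 0.47
d₂ = d₁ − σ√T = 0.4685 − 0.4157 = 0.0528 ≈ 0.05
Risk-neutral Pr[S_T > K] = N(d₂) = N(0.05) = 0.5199

0.5199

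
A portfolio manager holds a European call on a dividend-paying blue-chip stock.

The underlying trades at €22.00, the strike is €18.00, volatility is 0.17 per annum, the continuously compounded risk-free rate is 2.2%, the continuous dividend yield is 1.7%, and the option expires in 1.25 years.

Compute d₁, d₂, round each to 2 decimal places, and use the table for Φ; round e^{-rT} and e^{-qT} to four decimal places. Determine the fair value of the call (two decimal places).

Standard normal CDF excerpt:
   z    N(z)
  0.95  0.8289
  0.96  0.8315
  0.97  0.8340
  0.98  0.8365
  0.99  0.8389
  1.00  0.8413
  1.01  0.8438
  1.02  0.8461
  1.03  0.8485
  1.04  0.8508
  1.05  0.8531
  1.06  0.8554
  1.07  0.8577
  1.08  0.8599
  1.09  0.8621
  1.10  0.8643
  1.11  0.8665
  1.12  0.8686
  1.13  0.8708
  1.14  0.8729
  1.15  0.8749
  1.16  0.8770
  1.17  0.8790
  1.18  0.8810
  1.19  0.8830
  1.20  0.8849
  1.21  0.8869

€4.28

T = 1.25;  σ√T = 0.1901
ln(S/K) + (r − q + σ²/2)T = ln(22/18) + (0.022 − 0.017 + 0.17²/2)·1.25 = 0.2007 + 0.0243 = 0.2250
d₁ = 0.2250 / 0.1901 = 1.1837 which rounds to 1.18
d₂ = d₁ − σ√T = 1.1837 − 0.1901 = 0.9936 which rounds to 0.99
exp(−qT) = exp(−0.017·1.25) = 0.9790;  exp(−rT) = exp(−0.022·1.25) = 0.9729
N(d₁) = N(1.18) = 0.8810;  N(d₂) = N(0.99) = 0.8389
C = 22·0.9790·0.8810 − 18·0.9729·0.8389 = 18.9750 − 14.6910 = 4.2840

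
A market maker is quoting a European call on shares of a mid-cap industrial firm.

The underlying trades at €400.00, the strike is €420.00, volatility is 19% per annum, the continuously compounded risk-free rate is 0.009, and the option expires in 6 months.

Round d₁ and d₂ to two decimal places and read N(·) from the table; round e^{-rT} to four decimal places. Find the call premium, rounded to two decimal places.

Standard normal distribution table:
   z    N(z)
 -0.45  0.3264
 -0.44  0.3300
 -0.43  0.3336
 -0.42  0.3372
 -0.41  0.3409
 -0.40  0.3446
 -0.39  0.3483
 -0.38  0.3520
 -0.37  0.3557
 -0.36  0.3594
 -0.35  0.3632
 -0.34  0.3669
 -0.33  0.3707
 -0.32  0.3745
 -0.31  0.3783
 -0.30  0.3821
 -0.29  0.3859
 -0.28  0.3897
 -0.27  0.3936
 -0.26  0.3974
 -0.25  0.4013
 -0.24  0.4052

σ√T = 0.19 × 0.7071 = 0.1344
ln(S/K) + (r + σ²/2)T = ln(400/420) + (0.009 + 0.19²/2)·0.5 = -0.0488 + 0.0135 = -0.0353
d₁ = -0.0353 / 0.1344 = -0.2625 ≈ -0.26
d₂ = d₁ − σ√T = -0.2625 − 0.1344 = -0.3968 ≈ -0.40
e^(−rT) = e^(−0.009·0.5) = 0.9955
N(d₁) = N(-0.26) = 0.3974;  N(d₂) = N(-0.40) = 0.3446
C = 400·0.3974 − 420·0.9955·0.3446 = 158.9600 − 144.0807 = 14.8793

€14.88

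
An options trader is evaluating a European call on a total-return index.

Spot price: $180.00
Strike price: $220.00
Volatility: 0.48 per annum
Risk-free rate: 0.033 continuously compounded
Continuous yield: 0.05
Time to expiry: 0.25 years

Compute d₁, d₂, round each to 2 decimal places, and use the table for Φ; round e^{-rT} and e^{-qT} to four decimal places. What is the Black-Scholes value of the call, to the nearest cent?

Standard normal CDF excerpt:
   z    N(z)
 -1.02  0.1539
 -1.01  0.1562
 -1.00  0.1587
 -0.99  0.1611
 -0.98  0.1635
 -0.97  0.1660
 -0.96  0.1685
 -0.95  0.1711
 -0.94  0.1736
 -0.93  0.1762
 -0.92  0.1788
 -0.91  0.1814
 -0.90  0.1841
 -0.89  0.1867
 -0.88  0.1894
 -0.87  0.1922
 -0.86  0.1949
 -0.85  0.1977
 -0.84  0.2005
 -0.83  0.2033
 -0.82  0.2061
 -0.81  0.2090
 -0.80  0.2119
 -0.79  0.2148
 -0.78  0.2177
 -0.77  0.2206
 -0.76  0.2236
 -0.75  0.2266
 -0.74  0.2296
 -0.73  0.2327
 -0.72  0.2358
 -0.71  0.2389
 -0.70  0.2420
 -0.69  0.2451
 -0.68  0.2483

$5.15

σ√T = 0.48 × 0.5000 = 0.2400
ln(S/K) + (r − q + σ²/2)T = ln(180/220) + (0.033 − 0.05 + 0.48²/2)·0.25 = -0.2007 + 0.0245 = -0.1761
d₁ = -0.1761 / 0.2400 = -0.7338 which rounds to -0.73
d₂ = d₁ − σ√T = -0.7338 − 0.2400 = -0.9738 which rounds to -0.97
e^(−qT) = e^(−0.05·0.25) = 0.9876;  e^(−rT) = e^(−0.033·0.25) = 0.9918
N(d₁) = N(-0.73) = 0.2327;  N(d₂) = N(-0.97) = 0.1660
C = 180·0.9876·0.2327 − 220·0.9918·0.1660 = 41.3666 − 36.2205 = 5.1461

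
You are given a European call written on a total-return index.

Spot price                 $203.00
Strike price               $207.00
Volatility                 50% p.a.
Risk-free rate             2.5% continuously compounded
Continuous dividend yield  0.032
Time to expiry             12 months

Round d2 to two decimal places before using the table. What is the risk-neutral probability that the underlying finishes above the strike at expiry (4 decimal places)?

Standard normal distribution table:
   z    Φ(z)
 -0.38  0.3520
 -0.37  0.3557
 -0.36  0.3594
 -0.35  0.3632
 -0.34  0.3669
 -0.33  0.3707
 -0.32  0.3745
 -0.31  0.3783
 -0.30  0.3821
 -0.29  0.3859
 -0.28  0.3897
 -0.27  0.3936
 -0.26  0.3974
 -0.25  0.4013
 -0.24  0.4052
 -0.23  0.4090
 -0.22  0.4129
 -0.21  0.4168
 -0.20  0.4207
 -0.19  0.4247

0.3821

σ√T = 0.5 × 1.0000 = 0.5000
d₁ = [ln(203/207) + (0.025 − 0.032 + 0.5²/2)·1] / 0.5000 = [-0.0195 + 0.1180] / 0.5000 = 0.1970 ≈ 0.20
d₂ = d₁ − σ√T = 0.1970 − 0.5000 = -0.3030 ≈ -0.30
Pr(exercise) under Q = N(d₂) = 0.3821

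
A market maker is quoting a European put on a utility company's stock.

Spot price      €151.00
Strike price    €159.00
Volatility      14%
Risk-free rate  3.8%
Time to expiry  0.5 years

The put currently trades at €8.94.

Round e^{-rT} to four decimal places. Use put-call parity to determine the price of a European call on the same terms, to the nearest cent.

€3.93

exp(−rT) = exp(−0.038·0.5) = 0.9812
Put-call parity: C − P = S − K·e^(−rT) = 151 − 159·0.9812 = 151 − 156.0108 = -5.0108
C = P + (C − P) = 8.94 + (-5.0108) = 3.9292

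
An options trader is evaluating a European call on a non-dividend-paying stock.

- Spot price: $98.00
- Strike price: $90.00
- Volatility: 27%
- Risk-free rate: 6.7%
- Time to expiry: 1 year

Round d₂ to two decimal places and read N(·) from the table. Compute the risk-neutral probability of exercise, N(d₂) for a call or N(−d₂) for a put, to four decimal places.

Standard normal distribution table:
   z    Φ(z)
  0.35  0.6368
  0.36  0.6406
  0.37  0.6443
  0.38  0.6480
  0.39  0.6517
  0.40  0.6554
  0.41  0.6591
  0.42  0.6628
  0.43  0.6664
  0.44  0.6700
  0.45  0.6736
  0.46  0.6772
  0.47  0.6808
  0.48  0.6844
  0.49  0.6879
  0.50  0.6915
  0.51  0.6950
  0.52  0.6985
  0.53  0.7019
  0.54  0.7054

0.6664

T = 1;  σ√T = 0.2700
d₁ = [ln(98/90) + (0.067 + ½·0.27²)·1] / (σ√T) = (0.0852 + 0.1035) / 0.2700 = 0.6985 which rounds to 0.70
d₂ = 0.6985 − 0.2700 = 0.4285 which rounds to 0.43
Pr(exercise) under Q = N(d₂) = 0.6664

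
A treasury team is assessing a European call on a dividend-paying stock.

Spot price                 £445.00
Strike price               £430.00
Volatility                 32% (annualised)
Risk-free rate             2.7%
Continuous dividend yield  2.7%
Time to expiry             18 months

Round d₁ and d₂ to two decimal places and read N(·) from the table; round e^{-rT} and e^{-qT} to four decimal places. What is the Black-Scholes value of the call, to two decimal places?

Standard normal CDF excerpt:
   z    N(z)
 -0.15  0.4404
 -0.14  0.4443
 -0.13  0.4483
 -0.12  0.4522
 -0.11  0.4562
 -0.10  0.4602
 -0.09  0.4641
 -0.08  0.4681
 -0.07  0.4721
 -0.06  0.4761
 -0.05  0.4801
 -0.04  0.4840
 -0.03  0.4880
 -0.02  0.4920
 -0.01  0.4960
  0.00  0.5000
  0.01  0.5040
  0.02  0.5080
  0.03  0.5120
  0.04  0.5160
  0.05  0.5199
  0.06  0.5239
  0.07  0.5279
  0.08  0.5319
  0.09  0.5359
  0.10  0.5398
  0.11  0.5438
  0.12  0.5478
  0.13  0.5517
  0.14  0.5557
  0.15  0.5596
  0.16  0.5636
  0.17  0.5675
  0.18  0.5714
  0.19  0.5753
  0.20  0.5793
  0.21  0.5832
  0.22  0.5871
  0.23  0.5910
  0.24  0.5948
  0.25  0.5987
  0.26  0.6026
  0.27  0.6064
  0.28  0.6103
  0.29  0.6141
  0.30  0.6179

£72.42

T = 1.5;  σ√T = 0.3919
d₁ = [ln(445/430) + (0.027 − 0.027 + 0.32²/2)·1.5] / 0.3919 = [0.0343 + 0.0768] / 0.3919 = 0.2834 ≈ 0.28
d₂ = d₁ − σ√T = 0.2834 − 0.3919 = -0.1085 ≈ -0.11
e^(−qT) = e^(−0.027·1.5) = 0.9603;  e^(−rT) = e^(−0.027·1.5) = 0.9603
N(d₁) = N(0.28) = 0.6103;  N(d₂) = N(-0.11) = 0.4562
C = 445·0.9603·0.6103 − 430·0.9603·0.4562 = 260.8016 − 188.3782 = 72.4234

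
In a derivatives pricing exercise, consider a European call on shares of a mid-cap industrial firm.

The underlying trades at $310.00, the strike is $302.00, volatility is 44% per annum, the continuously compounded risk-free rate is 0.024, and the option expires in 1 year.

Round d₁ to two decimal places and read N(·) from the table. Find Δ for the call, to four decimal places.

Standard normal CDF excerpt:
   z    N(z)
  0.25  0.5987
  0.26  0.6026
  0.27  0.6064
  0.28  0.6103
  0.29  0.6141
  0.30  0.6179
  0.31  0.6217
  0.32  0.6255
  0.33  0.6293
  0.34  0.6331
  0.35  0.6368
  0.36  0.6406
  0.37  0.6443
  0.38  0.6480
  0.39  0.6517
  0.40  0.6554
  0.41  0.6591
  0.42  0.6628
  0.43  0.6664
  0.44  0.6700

0.6293

T = 1;  σ√T = 0.4400
d₁ = [ln(310/302) + (0.024 + ½·0.44²)·1] / (σ√T) = (0.0261 + 0.1208) / 0.4400 = 0.3340 which rounds to 0.33
N(d₁) = N(0.33) = 0.6293
Δ_call = N(d₁) = 0.6293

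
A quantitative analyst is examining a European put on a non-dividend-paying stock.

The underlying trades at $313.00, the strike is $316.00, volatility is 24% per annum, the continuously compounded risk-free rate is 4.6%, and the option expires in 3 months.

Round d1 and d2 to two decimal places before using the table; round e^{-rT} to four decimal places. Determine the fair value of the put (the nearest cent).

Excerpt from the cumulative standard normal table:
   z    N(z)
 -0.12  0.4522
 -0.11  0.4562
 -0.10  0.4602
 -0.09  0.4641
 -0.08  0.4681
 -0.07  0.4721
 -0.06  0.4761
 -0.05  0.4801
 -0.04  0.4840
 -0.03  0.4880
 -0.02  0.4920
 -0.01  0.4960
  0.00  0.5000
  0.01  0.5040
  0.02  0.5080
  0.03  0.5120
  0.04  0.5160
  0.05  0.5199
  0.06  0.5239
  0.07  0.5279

σ√T = 0.24 × 0.5000 = 0.1200
d₁ = [ln(313/316) + (0.046 + ½·0.24²)·0.25] / (σ√T) = (-0.0095 + 0.0187) / 0.1200 = 0.0763 which rounds to 0.08
d₂ = 0.0763 − 0.1200 = -0.0437 which rounds to -0.04
e^(−rT) = e^(−0.046·0.25) = 0.9886
P = 316·0.9886·N(0.04) − 313·N(-0.08) = 316·0.9886·0.5160 − 313·0.4681 = 161.1972 − 146.5153 = 14.6819

$14.68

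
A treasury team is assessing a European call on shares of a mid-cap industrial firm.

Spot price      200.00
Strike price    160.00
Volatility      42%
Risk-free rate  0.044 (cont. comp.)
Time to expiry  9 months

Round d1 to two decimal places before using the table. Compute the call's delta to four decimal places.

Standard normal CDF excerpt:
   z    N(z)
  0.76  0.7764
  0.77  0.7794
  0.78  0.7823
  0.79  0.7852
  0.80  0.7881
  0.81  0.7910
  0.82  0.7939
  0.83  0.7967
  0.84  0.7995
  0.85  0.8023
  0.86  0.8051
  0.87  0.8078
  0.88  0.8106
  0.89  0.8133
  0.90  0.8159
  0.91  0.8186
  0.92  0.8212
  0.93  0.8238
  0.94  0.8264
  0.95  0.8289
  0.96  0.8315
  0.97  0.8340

σ√T = 0.42 × 0.8660 = 0.3637
d₁ = [ln(200/160) + (0.044 + ½·0.42²)·0.75] / (σ√T) = (0.2231 + 0.0991) / 0.3637 = 0.8861 which rounds to 0.89
N(d₁) = N(0.89) = 0.8133
Δ_call = N(d₁) = 0.8133

0.8133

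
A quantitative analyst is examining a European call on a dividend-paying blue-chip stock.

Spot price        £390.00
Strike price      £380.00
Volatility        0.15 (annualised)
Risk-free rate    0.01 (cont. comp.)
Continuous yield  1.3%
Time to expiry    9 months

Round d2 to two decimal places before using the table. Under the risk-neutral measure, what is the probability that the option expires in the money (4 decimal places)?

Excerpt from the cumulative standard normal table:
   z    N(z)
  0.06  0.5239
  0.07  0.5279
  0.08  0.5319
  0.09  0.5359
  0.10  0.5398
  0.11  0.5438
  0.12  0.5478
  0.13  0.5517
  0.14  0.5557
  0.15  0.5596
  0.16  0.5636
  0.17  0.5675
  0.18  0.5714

0.5478

σ√T = 0.15·√0.75 = 0.1299
d₁ = [ln(390/380) + (0.01 − 0.013 + 0.15²/2)·0.75] / 0.1299 = [0.0260 + 0.0062] / 0.1299 = 0.2476 → 0.25
d₂ = d₁ − σ√T = 0.2476 − 0.1299 = 0.1177 → 0.12
Pr(exercise) under Q = N(d₂) = 0.5478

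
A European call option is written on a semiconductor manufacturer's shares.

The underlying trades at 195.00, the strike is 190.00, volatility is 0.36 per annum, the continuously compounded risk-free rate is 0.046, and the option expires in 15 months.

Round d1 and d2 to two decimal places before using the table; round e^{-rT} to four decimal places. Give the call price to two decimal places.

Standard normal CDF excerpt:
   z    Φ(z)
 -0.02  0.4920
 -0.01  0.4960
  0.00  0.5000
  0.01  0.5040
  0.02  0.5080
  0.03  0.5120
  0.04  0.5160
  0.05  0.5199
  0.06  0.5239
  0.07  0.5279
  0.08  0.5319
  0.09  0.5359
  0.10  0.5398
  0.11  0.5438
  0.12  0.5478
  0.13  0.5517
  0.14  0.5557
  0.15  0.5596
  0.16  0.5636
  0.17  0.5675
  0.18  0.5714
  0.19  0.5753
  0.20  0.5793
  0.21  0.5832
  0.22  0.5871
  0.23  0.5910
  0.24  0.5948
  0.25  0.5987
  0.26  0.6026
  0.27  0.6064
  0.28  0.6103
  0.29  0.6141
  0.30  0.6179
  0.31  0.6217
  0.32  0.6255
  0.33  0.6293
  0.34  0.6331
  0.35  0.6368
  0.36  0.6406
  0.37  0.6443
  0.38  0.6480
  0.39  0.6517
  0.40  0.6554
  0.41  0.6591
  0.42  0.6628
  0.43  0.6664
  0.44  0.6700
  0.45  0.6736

38.12

σ√T = 0.36 × 1.1180 = 0.4025
d₁ = [ln(195/190) + (0.046 + 0.36²/2)·1.25] / 0.4025 = [0.0260 + 0.1385] / 0.4025 = 0.4086 → 0.41
d₂ = d₁ − σ√T = 0.4086 − 0.4025 = 0.0062 → 0.01
exp(−rT) = exp(−0.046·1.25) = 0.9441
N(d₁) = N(0.41) = 0.6591;  N(d₂) = N(0.01) = 0.5040
C = 195·0.6591 − 190·0.9441·0.5040 = 128.5245 − 90.4070 = 38.1175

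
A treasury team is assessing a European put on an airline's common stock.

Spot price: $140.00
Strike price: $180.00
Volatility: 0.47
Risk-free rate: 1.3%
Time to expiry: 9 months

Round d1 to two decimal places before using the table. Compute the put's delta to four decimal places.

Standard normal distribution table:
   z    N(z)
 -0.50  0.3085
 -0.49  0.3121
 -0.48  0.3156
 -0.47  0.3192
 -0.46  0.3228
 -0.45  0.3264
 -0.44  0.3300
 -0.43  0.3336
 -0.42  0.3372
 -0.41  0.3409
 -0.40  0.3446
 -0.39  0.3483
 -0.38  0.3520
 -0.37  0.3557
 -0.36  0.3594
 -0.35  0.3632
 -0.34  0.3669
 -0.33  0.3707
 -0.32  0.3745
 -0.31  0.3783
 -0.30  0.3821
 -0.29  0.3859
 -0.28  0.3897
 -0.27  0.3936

-0.6517

σ√T = 0.47·√0.75 = 0.4070
ln(S/K) + (r + σ²/2)T = ln(140/180) + (0.013 + 0.47²/2)·0.75 = -0.2513 + 0.0926 = -0.1587
d₁ = -0.1587 / 0.4070 = -0.3900 → -0.39
N(d₁) = N(-0.39) = 0.3483
Δ_put = N(d₁) − 1 = 0.3483 − 1 = -0.6517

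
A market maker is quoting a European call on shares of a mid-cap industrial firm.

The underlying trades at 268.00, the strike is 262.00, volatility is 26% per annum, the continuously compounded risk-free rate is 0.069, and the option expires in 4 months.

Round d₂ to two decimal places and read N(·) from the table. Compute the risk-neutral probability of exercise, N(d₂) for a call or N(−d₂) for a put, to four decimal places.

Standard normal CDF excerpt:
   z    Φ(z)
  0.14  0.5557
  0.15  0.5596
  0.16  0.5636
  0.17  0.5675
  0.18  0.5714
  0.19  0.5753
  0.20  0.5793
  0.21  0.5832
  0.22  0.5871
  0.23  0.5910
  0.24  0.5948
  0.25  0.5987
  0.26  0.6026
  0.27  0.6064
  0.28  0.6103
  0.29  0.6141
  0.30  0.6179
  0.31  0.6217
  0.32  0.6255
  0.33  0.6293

0.5910

σ√T = 0.26 × 0.5774 = 0.1501
d₁ = [ln(268/262) + (0.069 + ½·0.26²)·0.3333] / (σ√T) = (0.0226 + 0.0343) / 0.1501 = 0.3791 which rounds to 0.38
d₂ = 0.3791 − 0.1501 = 0.2290 which rounds to 0.23
Risk-neutral Pr[S_T > K] = N(d₂) = N(0.23) = 0.5910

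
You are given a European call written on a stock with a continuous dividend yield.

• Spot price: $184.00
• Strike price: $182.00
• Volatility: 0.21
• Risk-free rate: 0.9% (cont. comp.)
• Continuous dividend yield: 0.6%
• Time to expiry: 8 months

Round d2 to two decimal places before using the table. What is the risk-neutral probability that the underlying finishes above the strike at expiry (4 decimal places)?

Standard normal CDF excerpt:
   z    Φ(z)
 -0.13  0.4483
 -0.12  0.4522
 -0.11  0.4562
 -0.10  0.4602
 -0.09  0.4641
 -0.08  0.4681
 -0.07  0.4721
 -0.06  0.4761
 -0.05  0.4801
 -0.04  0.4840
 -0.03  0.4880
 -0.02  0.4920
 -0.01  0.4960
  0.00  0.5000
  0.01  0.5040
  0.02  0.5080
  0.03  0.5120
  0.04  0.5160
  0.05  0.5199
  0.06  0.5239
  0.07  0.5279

σ√T = 0.21·√0.6667 = 0.1715
d₁ = [ln(184/182) + (0.009 − 0.006 + 0.21²/2)·0.6667] / 0.1715 = [0.0109 + 0.0167] / 0.1715 = 0.1611 which rounds to 0.16
d₂ = d₁ − σ√T = 0.1611 − 0.1715 = -0.0103 which rounds to -0.01
Risk-neutral Pr[S_T > K] = N(d₂) = N(-0.01) = 0.4960

0.4960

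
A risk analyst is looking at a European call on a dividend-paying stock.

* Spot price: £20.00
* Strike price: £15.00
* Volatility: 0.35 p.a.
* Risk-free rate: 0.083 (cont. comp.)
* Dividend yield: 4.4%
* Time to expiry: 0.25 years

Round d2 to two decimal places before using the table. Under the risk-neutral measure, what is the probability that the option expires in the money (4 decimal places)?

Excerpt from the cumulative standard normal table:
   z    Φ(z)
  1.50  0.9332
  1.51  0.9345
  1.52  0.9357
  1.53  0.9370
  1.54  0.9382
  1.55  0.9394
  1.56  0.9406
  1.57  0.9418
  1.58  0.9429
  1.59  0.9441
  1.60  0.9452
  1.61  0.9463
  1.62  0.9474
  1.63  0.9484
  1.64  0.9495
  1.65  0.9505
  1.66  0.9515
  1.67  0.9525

0.9463

T = 0.25;  σ√T = 0.1750
d₁ = [ln(20/15) + (0.083 − 0.044 + ½·0.35²)·0.25] / (σ√T) = (0.2877 + 0.0251) / 0.1750 = 1.7871 ≈ 1.79
d₂ = 1.7871 − 0.1750 = 1.6121 ≈ 1.61
Risk-neutral Pr[S_T > K] = N(d₂) = N(1.61) = 0.9463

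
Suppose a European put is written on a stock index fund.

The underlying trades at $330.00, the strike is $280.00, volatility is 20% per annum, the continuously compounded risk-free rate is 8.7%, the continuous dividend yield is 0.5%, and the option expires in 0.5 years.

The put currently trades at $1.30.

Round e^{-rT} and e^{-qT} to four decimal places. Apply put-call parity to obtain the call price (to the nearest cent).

exp(−qT) = exp(−0.005·0.5) = 0.9975;  exp(−rT) = exp(−0.087·0.5) = 0.9574
Put-call parity: C − P = S·e^(−qT) − K·e^(−rT) = 330·0.9975 − 280·0.9574 = 329.1750 − 268.0720 = 61.1030
C = P + (C − P) = 1.30 + (61.1030) = 62.4030

$62.40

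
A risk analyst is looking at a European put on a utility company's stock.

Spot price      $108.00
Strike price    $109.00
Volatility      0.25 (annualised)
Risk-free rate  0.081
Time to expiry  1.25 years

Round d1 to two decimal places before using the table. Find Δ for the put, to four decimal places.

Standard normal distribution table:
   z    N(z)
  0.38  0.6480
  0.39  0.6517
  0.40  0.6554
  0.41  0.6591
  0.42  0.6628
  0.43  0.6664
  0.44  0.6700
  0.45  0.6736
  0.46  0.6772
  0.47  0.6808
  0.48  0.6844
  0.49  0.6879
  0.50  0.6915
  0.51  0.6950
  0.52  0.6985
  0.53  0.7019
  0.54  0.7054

σ√T = 0.25·√1.25 = 0.2795
ln(S/K) + (r + σ²/2)T = ln(108/109) + (0.081 + 0.25²/2)·1.25 = -0.0092 + 0.1403 = 0.1311
d₁ = 0.1311 / 0.2795 = 0.4690 which rounds to 0.47
N(d₁) = N(0.47) = 0.6808
Δ_put = N(d₁) − 1 = 0.6808 − 1 = -0.3192

-0.3192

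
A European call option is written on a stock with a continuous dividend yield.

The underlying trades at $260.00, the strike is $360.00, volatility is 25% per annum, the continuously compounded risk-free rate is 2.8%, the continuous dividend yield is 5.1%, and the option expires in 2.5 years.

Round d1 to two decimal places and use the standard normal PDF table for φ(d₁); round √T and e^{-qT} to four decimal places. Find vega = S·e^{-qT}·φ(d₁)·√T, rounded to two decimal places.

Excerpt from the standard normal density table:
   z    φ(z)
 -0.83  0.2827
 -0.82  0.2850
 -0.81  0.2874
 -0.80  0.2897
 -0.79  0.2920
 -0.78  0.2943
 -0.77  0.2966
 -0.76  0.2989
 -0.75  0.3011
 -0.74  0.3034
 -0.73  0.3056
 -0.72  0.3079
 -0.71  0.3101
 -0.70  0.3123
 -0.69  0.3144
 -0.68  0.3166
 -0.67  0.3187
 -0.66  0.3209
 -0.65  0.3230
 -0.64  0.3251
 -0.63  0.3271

σ√T = 0.25·√2.5 = 0.3953
d₁ = [ln(260/360) + (0.028 − 0.051 + ½·0.25²)·2.5] / (σ√T) = (-0.3254 + 0.0206) / 0.3953 = -0.7711 ⇒ -0.77
√T = √2.5 = 1.5811
φ(d₁) = φ(-0.77) = 0.2966
e^(−qT) = e^(−0.051·2.5) = 0.8803
vega = S·e^(−qT)·φ(d₁)·√T = 260·0.8803·0.2966·1.5811 = 107.3333
(The put has the same vega.)

107.33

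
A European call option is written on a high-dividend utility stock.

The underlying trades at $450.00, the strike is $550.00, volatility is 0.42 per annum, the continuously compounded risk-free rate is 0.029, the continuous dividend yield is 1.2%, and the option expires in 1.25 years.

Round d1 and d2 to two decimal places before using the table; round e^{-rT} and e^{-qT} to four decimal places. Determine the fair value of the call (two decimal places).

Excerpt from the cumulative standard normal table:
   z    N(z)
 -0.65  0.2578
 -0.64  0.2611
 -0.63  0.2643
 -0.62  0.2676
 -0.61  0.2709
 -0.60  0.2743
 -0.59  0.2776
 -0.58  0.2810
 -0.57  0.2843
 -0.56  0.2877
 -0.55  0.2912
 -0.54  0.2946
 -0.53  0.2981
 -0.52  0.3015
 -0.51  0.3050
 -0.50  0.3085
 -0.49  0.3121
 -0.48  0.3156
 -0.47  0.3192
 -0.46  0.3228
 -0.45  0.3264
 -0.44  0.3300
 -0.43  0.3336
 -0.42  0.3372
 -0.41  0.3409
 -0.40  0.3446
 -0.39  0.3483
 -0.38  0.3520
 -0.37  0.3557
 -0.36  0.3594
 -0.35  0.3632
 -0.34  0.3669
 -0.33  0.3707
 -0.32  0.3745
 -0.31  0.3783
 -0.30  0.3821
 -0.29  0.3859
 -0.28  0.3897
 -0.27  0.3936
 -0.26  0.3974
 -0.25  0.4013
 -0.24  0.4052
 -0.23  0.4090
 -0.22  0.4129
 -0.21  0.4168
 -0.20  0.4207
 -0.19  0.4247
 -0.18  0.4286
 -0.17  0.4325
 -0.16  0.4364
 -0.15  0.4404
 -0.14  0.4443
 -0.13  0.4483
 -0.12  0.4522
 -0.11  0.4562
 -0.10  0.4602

σ√T = 0.42 × 1.1180 = 0.4696
ln(S/K) + (r − q + σ²/2)T = ln(450/550) + (0.029 − 0.012 + 0.42²/2)·1.25 = -0.2007 + 0.1315 = -0.0692
d₁ = -0.0692 / 0.4696 = -0.1473 which rounds to -0.15
d₂ = d₁ − σ√T = -0.1473 − 0.4696 = -0.6169 which rounds to -0.62
e^(−qT) = e^(−0.012·1.25) = 0.9851;  e^(−rT) = e^(−0.029·1.25) = 0.9644
C = 450·0.9851·N(-0.15) − 550·0.9644·N(-0.62) = 450·0.9851·0.4404 − 550·0.9644·0.2676 = 195.2271 − 141.9404 = 53.2867

$53.29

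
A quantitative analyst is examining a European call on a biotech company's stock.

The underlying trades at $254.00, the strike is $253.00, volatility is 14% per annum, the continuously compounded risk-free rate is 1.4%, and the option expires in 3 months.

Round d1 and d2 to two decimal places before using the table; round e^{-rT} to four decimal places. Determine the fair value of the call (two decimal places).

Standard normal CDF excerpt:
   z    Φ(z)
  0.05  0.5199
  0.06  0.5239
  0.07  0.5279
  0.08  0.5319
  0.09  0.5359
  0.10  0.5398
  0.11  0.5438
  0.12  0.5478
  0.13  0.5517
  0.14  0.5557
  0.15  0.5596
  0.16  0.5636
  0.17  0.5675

σ√T = 0.14 × 0.5000 = 0.0700
d₁ = [ln(254/253) + (0.014 + ½·0.14²)·0.25] / (σ√T) = (0.0039 + 0.0060) / 0.0700 = 0.1414 ⇒ 0.14
d₂ = 0.1414 − 0.0700 = 0.0714 ⇒ 0.07
exp(−rT) = exp(−0.014·0.25) = 0.9965
C = 254·N(0.14) − 253·0.9965·N(0.07) = 254·0.5557 − 253·0.9965·0.5279 = 141.1478 − 133.0912 = 8.0566

$8.06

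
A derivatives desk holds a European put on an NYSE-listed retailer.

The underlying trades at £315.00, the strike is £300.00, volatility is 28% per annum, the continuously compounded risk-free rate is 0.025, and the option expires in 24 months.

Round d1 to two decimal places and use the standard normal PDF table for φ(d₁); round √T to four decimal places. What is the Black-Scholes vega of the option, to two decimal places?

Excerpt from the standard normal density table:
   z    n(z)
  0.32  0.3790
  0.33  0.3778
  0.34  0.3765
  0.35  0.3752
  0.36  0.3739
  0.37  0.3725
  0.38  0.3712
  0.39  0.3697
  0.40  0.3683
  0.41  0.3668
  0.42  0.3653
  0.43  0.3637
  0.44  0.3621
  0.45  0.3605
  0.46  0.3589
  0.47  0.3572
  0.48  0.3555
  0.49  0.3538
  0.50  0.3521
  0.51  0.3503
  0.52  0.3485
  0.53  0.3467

σ√T = 0.28·√2 = 0.3960
d₁ = [ln(315/300) + (0.025 + ½·0.28²)·2] / (σ√T) = (0.0488 + 0.1284) / 0.3960 = 0.4475 ≈ 0.45
√T = √2 = 1.4142
φ(d₁) = φ(0.45) = 0.3605
vega = S·φ(d₁)·√T = 315·0.3605·1.4142 = 160.5930
(Call and put vega coincide under Black-Scholes.)

160.59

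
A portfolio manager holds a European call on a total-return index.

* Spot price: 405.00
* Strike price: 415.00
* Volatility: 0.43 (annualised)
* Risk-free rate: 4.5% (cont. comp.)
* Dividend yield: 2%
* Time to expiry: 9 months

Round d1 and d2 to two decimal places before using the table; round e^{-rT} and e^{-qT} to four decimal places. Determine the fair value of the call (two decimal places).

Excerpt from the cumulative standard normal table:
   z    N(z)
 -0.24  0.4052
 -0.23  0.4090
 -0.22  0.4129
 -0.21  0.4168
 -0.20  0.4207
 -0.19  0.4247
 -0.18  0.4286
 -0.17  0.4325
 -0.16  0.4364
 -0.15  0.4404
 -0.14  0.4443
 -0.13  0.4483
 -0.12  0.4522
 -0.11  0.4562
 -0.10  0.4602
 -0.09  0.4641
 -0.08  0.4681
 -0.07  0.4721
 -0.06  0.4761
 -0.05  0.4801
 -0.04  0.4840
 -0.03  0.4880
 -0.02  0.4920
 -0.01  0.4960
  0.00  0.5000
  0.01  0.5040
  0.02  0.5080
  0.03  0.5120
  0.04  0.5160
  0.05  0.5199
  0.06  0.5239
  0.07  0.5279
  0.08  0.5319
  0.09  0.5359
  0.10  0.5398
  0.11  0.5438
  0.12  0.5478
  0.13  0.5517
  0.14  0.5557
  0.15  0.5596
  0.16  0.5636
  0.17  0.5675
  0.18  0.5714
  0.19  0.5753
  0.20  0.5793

σ√T = 0.43 × 0.8660 = 0.3724
ln(S/K) + (r − q + σ²/2)T = ln(405/415) + (0.045 − 0.02 + 0.43²/2)·0.75 = -0.0244 + 0.0881 = 0.0637
d₁ = 0.0637 / 0.3724 = 0.1710 ⇒ 0.17
d₂ = d₁ − σ√T = 0.1710 − 0.3724 = -0.2013 ⇒ -0.20
exp(−qT) = exp(−0.02·0.75) = 0.9851;  exp(−rT) = exp(−0.045·0.75) = 0.9668
N(d₁) = N(0.17) = 0.5675;  N(d₂) = N(-0.20) = 0.4207
C = 405·0.9851·0.5675 − 415·0.9668·0.4207 = 226.4129 − 168.7941 = 57.6188

57.62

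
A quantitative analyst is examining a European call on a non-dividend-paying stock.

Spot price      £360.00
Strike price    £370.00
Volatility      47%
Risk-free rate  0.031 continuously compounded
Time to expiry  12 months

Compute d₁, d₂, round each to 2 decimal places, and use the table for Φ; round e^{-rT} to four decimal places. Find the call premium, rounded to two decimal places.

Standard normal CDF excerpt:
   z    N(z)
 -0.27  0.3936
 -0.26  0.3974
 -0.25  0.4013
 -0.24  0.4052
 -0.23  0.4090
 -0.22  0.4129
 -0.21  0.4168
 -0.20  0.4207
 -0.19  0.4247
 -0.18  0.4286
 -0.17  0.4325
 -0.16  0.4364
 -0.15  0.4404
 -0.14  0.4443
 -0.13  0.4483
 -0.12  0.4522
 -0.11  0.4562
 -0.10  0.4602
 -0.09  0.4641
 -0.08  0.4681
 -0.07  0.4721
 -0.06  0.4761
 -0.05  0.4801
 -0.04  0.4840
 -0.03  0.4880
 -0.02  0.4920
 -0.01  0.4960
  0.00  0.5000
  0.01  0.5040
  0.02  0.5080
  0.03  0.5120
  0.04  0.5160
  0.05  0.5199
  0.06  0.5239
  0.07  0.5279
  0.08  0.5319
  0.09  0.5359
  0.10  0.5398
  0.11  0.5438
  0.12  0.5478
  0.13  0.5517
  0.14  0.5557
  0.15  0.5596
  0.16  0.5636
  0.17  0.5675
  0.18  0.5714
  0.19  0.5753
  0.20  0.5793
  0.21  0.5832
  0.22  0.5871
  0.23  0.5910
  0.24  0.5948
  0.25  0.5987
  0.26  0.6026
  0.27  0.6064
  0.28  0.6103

T = 1;  σ√T = 0.4700
ln(S/K) + (r + σ²/2)T = ln(360/370) + (0.031 + 0.47²/2)·1 = -0.0274 + 0.1414 = 0.1141
d₁ = 0.1141 / 0.4700 = 0.2427 which rounds to 0.24
d₂ = d₁ − σ√T = 0.2427 − 0.4700 = -0.2273 which rounds to -0.23
exp(−rT) = exp(−0.031·1) = 0.9695
N(d₁) = N(0.24) = 0.5948;  N(d₂) = N(-0.23) = 0.4090
C = 360·0.5948 − 370·0.9695·0.4090 = 214.1280 − 146.7144 = 67.4136

£67.41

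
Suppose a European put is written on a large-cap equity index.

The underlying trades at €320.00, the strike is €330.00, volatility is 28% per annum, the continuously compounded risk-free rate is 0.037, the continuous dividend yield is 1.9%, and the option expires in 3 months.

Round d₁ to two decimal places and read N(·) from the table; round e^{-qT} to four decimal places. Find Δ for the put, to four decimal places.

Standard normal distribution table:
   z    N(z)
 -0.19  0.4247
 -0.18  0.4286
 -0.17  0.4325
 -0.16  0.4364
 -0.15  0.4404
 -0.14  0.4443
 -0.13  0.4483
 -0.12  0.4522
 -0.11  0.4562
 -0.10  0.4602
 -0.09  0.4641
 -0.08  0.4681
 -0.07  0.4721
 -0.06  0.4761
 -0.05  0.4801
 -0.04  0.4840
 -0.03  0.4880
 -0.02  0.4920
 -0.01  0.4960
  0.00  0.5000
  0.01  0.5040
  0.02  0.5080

-0.5452

σ√T = 0.28 × 0.5000 = 0.1400
ln(S/K) + (r − q + σ²/2)T = ln(320/330) + (0.037 − 0.019 + 0.28²/2)·0.25 = -0.0308 + 0.0143 = -0.0165
d₁ = -0.0165 / 0.1400 = -0.1177 → -0.12
N(d₁) = N(-0.12) = 0.4522
Δ_put = exp(−qT)·(N(d₁) − 1) = 0.9953·(0.4522 − 1) = -0.5452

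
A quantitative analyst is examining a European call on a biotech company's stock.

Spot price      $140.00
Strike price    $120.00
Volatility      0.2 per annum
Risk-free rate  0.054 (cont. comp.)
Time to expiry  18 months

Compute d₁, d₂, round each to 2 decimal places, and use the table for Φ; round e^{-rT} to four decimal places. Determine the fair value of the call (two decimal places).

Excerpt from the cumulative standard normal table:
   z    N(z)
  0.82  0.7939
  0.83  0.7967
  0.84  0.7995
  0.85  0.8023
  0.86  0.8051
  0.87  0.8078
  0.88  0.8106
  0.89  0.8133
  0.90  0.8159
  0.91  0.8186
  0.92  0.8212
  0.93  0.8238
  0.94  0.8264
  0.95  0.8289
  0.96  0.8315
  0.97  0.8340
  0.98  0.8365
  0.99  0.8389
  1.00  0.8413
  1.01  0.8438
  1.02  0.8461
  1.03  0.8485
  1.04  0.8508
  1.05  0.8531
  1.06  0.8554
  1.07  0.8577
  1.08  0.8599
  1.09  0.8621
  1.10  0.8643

σ√T = 0.2·√1.5 = 0.2449
ln(S/K) + (r + σ²/2)T = ln(140/120) + (0.054 + 0.2²/2)·1.5 = 0.1542 + 0.1110 = 0.2652
d₁ = 0.2652 / 0.2449 = 1.0825 which rounds to 1.08
d₂ = d₁ − σ√T = 1.0825 − 0.2449 = 0.8375 which rounds to 0.84
exp(−rT) = exp(−0.054·1.5) = 0.9222
N(d₁) = N(1.08) = 0.8599;  N(d₂) = N(0.84) = 0.7995
C = 140·0.8599 − 120·0.9222·0.7995 = 120.3860 − 88.4759 = 31.9101

$31.91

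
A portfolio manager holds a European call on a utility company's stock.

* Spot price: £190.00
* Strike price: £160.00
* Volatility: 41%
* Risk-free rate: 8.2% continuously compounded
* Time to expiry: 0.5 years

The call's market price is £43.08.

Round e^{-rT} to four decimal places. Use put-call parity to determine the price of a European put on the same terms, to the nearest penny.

exp(−rT) = exp(−0.082·0.5) = 0.9598
Put-call parity: C − P = S − K·e^(−rT) = 190 − 160·0.9598 = 190 − 153.5680 = 36.4320
P = C − (C − P) = 43.08 − (36.4320) = 6.6480

£6.65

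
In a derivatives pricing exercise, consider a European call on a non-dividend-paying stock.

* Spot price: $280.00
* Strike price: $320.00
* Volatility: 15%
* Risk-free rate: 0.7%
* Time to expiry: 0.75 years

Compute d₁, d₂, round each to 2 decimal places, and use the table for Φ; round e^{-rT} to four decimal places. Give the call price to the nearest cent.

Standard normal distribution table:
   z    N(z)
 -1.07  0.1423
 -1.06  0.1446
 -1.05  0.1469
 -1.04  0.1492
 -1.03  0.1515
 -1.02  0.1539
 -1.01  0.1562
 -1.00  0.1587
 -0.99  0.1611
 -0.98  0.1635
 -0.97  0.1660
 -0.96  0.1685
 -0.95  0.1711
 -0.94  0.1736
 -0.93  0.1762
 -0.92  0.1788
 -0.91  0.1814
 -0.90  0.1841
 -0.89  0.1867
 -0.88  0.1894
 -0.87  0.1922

σ√T = 0.15 × 0.8660 = 0.1299
d₁ = [ln(280/320) + (0.007 + ½·0.15²)·0.75] / (σ√T) = (-0.1335 + 0.0137) / 0.1299 = -0.9226 ≈ -0.92
d₂ = -0.9226 − 0.1299 = -1.0525 ≈ -1.05
exp(−rT) = exp(−0.007·0.75) = 0.9948
C = 280·N(-0.92) − 320·0.9948·N(-1.05) = 280·0.1788 − 320·0.9948·0.1469 = 50.0640 − 46.7636 = 3.3004

$3.30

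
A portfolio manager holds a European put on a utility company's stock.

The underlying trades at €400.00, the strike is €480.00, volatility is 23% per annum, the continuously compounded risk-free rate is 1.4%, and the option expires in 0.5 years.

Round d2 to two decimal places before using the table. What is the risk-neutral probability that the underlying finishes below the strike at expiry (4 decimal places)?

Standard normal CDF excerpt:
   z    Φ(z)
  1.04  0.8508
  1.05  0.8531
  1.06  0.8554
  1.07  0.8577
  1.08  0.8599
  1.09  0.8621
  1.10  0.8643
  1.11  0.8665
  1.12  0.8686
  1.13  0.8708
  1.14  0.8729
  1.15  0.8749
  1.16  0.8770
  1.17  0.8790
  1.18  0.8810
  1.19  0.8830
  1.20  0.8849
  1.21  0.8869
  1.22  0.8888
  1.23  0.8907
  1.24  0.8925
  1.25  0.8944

σ√T = 0.23·√0.5 = 0.1626
d₁ = [ln(400/480) + (0.014 + 0.23²/2)·0.5] / 0.1626 = [-0.1823 + 0.0202] / 0.1626 = -0.9967 ⇒ -1.00
d₂ = d₁ − σ√T = -0.9967 − 0.1626 = -1.1593 ⇒ -1.16
Risk-neutral Pr[S_T < K] = N(−d₂) = N(1.16) = 0.8770

0.8770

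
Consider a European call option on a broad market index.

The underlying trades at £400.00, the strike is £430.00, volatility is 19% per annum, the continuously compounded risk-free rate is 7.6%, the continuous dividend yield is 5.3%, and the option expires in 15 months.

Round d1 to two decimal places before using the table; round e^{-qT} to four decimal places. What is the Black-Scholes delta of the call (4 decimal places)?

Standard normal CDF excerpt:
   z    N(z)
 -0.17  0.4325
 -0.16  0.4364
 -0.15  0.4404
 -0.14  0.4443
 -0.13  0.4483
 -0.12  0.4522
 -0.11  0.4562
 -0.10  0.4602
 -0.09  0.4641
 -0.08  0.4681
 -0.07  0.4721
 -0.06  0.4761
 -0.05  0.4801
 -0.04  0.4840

0.4307

σ√T = 0.19·√1.25 = 0.2124
ln(S/K) + (r − q + σ²/2)T = ln(400/430) + (0.076 − 0.053 + 0.19²/2)·1.25 = -0.0723 + 0.0513 = -0.0210
d₁ = -0.0210 / 0.2124 = -0.0989 ⇒ -0.10
N(d₁) = N(-0.10) = 0.4602
Δ_call = e^(−qT)·N(d₁) = 0.9359·0.4602 = 0.4307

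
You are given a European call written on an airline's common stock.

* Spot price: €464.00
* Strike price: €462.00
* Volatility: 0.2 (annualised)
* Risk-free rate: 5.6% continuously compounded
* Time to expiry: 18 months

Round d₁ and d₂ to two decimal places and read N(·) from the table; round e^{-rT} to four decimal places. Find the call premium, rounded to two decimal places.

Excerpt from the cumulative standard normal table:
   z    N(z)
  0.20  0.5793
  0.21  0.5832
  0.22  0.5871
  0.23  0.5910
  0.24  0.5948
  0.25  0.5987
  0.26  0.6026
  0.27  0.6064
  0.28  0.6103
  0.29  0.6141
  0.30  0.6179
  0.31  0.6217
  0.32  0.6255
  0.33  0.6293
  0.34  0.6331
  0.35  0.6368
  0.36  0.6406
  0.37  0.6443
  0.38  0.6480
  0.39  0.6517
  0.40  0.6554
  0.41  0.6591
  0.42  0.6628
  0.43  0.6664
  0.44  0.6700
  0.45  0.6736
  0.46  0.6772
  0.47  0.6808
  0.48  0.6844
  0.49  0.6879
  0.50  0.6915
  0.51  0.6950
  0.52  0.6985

€64.91

σ√T = 0.2 × 1.2247 = 0.2449
d₁ = [ln(464/462) + (0.056 + 0.2²/2)·1.5] / 0.2449 = [0.0043 + 0.1140] / 0.2449 = 0.4830 ≈ 0.48
d₂ = d₁ − σ√T = 0.4830 − 0.2449 = 0.2381 ≈ 0.24
exp(−rT) = exp(−0.056·1.5) = 0.9194
C = 464·N(0.48) − 462·0.9194·N(0.24) = 464·0.6844 − 462·0.9194·0.5948 = 317.5616 − 252.6489 = 64.9127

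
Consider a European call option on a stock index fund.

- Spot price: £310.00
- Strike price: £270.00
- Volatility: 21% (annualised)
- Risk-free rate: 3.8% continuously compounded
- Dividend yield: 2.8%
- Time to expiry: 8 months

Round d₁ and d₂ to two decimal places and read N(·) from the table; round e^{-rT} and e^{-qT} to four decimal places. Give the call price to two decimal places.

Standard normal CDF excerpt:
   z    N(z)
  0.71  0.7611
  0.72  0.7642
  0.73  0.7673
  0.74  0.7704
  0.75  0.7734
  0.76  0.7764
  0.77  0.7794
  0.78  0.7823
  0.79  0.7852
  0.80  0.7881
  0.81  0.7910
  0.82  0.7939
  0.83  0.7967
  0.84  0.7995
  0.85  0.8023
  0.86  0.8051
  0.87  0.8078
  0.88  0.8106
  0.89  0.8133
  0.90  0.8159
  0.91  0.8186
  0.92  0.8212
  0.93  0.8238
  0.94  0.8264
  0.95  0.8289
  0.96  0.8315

£46.27

σ√T = 0.21·√0.6667 = 0.1715
ln(S/K) + (r − q + σ²/2)T = ln(310/270) + (0.038 − 0.028 + 0.21²/2)·0.6667 = 0.1382 + 0.0214 = 0.1595
d₁ = 0.1595 / 0.1715 = 0.9303 which rounds to 0.93
d₂ = d₁ − σ√T = 0.9303 − 0.1715 = 0.7589 which rounds to 0.76
e^(−qT) = e^(−0.028·0.6667) = 0.9815;  e^(−rT) = e^(−0.038·0.6667) = 0.9750
C = 310·0.9815·N(0.93) − 270·0.9750·N(0.76) = 310·0.9815·0.8238 − 270·0.9750·0.7764 = 250.6535 − 204.3873 = 46.2662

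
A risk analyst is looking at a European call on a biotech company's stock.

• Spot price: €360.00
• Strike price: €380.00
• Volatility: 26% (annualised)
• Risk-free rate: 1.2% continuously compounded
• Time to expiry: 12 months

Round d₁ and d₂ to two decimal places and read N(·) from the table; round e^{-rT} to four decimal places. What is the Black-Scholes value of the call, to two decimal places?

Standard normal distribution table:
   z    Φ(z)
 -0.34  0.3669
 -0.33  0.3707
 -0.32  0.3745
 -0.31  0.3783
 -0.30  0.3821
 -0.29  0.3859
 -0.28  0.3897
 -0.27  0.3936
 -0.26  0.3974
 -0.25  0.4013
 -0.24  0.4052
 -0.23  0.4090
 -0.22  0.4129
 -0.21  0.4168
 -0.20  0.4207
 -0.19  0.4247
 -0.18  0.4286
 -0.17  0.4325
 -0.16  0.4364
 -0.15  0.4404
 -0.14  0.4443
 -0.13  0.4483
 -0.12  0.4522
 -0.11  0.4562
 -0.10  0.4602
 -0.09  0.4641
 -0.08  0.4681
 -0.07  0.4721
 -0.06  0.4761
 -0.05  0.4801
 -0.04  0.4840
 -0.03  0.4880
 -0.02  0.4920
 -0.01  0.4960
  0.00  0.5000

€30.78

σ√T = 0.26 × 1.0000 = 0.2600
d₁ = [ln(360/380) + (0.012 + 0.26²/2)·1] / 0.2600 = [-0.0541 + 0.0458] / 0.2600 = -0.0318 → -0.03
d₂ = d₁ − σ√T = -0.0318 − 0.2600 = -0.2918 → -0.29
exp(−rT) = exp(−0.012·1) = 0.9881
N(d₁) = N(-0.03) = 0.4880;  N(d₂) = N(-0.29) = 0.3859
C = 360·0.4880 − 380·0.9881·0.3859 = 175.6800 − 144.8970 = 30.7830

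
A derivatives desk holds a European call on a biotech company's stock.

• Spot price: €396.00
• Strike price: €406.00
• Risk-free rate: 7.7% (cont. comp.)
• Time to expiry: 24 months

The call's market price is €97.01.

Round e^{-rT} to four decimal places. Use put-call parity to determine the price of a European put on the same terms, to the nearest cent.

e^(−rT) = e^(−0.077·2) = 0.8573
Put-call parity: C − P = S − K·e^(−rT) = 396 − 406·0.8573 = 396 − 348.0638 = 47.9362
P = C − (C − P) = 97.01 − (47.9362) = 49.0738

€49.07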